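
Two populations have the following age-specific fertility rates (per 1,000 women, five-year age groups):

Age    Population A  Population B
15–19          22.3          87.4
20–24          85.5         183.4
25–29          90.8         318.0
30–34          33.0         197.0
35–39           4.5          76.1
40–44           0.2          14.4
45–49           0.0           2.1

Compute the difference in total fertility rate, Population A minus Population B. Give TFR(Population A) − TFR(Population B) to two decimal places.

Population A:
  Sum of ASFRs = 22.3 + 85.5 + 90.8 + 33.0 + 4.5 + 0.2 + 0.0 = 236.3
  TFR = 5 × 236.3 / 1000 = 1.1815
Population B:
  Sum of ASFRs = 87.4 + 183.4 + 318.0 + 197.0 + 76.1 + 14.4 + 2.1 = 878.4
  TFR = 5 × 878.4 / 1000 = 4.392
Difference = 1.1815 − 4.392 = -3.2105

-3.21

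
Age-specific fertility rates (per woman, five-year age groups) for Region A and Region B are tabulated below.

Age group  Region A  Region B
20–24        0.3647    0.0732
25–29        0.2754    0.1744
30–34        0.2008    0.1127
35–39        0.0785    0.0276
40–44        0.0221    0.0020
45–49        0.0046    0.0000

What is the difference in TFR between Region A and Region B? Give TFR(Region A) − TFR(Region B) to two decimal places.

2.78

Region A:
  Sum of ASFRs = 0.3647 + 0.2754 + 0.2008 + 0.0785 + 0.0221 + 0.0046 = 0.9461
  TFR = 5 × 0.9461 = 4.7305
Region B:
  Sum of ASFRs = 0.0732 + 0.1744 + 0.1127 + 0.0276 + 0.0020 + 0.0000 = 0.3899
  TFR = 5 × 0.3899 = 1.9495
Difference = 4.7305 − 1.9495 = 2.781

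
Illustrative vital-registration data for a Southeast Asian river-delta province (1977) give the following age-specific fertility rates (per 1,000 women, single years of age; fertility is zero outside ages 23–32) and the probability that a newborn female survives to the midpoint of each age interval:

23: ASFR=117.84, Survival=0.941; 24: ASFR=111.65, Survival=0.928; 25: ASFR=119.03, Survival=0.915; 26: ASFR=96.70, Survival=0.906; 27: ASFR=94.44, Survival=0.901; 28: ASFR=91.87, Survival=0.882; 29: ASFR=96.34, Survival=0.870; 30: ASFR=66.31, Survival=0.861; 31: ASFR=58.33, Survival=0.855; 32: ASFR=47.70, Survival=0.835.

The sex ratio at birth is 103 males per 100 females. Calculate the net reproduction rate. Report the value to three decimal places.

0.398

Proportion female at birth = 100 / (100 + 103) = 0.49261.
Per-age-group product (1 × ASFR × survival probability):
  23: 1 × 117.84/1000 × 0.941 = 0.11089
  24: 1 × 111.65/1000 × 0.928 = 0.10361
  25: 1 × 119.03/1000 × 0.915 = 0.10891
  26: 1 × 96.70/1000 × 0.906 = 0.08761
  27: 1 × 94.44/1000 × 0.901 = 0.08509
  28: 1 × 91.87/1000 × 0.882 = 0.08103
  29: 1 × 96.34/1000 × 0.870 = 0.08382
  30: 1 × 66.31/1000 × 0.861 = 0.05709
  31: 1 × 58.33/1000 × 0.855 = 0.04987
  32: 1 × 47.70/1000 × 0.835 = 0.03983
Sum = 0.80775
NRR = 0.49261 × 0.80775 = 0.39791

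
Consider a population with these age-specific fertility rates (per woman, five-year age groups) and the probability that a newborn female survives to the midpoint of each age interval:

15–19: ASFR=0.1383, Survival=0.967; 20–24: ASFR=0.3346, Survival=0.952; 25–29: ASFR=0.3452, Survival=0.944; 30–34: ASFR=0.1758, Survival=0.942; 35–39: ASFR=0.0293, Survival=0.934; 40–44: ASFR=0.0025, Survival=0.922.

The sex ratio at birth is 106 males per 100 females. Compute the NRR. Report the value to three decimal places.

2.363

Proportion female at birth = 100 / (100 + 106) = 0.48544.
Per-age-group product (5 × ASFR × survival probability):
  15–19: 5 × 0.1383 × 0.967 = 0.66868
  20–24: 5 × 0.3346 × 0.952 = 1.59270
  25–29: 5 × 0.3452 × 0.944 = 1.62934
  30–34: 5 × 0.1758 × 0.942 = 0.82802
  35–39: 5 × 0.0293 × 0.934 = 0.13683
  40–44: 5 × 0.0025 × 0.922 = 0.01153
Sum = 4.86710
NRR = 0.48544 × 4.86710 = 2.36269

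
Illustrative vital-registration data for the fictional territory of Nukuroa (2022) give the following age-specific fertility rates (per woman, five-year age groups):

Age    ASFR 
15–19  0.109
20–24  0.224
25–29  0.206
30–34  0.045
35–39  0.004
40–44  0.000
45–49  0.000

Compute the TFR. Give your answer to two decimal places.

2.94

Sum of ASFRs = 0.109 + 0.224 + 0.206 + 0.045 + 0.004 + 0.000 + 0.000 = 0.588
TFR = 5 × 0.588 = 2.94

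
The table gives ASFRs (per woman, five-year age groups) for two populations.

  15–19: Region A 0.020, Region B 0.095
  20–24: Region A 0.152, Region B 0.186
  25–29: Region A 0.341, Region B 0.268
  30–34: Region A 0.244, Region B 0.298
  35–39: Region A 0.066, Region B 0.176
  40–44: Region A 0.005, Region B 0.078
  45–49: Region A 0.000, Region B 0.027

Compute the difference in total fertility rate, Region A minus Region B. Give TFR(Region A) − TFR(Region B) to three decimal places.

Region A:
  Sum of ASFRs = 0.020 + 0.152 + 0.341 + 0.244 + 0.066 + 0.005 + 0.000 = 0.828
  TFR = 5 × 0.828 = 4.14
Region B:
  Sum of ASFRs = 0.095 + 0.186 + 0.268 + 0.298 + 0.176 + 0.078 + 0.027 = 1.128
  TFR = 5 × 1.128 = 5.64
Difference = 4.14 − 5.64 = -1.5

-1.500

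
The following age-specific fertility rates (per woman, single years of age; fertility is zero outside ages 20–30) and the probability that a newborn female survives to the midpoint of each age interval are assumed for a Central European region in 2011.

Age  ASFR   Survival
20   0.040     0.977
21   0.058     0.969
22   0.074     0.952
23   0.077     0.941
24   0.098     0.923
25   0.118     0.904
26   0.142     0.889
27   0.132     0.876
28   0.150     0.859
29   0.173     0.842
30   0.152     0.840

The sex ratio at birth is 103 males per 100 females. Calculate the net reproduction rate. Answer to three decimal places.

0.532

Proportion female at birth = 100 / (100 + 103) = 0.49261.
Each age group contributes 1 × ASFR × survival:
  20: 1 × 0.040 × 0.977 = 0.03908
  21: 1 × 0.058 × 0.969 = 0.05620
  22: 1 × 0.074 × 0.952 = 0.07045
  23: 1 × 0.077 × 0.941 = 0.07246
  24: 1 × 0.098 × 0.923 = 0.09045
  25: 1 × 0.118 × 0.904 = 0.10667
  26: 1 × 0.142 × 0.889 = 0.12624
  27: 1 × 0.132 × 0.876 = 0.11563
  28: 1 × 0.150 × 0.859 = 0.12885
  29: 1 × 0.173 × 0.842 = 0.14567
  30: 1 × 0.152 × 0.840 = 0.12768
Sum = 1.07938
NRR = 0.49261 × 1.07938 = 0.53171
An NRR under 1 implies long-run decline under these rates.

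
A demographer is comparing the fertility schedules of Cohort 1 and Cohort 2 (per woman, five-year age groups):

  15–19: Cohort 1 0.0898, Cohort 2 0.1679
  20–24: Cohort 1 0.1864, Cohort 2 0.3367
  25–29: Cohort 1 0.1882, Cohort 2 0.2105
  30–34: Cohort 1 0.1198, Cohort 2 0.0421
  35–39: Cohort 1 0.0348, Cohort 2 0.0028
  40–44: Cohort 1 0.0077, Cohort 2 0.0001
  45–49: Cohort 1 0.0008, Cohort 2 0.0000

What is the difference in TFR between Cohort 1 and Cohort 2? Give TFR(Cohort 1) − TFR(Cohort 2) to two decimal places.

Cohort 1:
  Sum of ASFRs = 0.0898 + 0.1864 + 0.1882 + 0.1198 + 0.0348 + 0.0077 + 0.0008 = 0.6275
  TFR = 5 × 0.6275 = 3.1375
Cohort 2:
  Sum of ASFRs = 0.1679 + 0.3367 + 0.2105 + 0.0421 + 0.0028 + 0.0001 + 0.0000 = 0.7601
  TFR = 5 × 0.7601 = 3.8005
Difference = 3.1375 − 3.8005 = -0.663

-0.66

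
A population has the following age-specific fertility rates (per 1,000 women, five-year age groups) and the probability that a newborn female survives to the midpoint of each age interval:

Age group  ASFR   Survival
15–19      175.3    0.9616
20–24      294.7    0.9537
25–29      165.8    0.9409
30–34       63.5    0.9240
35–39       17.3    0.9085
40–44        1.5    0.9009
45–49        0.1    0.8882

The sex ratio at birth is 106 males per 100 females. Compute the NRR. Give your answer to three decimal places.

1.654

Proportion female at birth = 100 / (100 + 106) = 0.48544.
Per-age-group product (5 × ASFR × survival probability):
  15–19: 5 × 175.3/1000 × 0.9616 = 0.84284
  20–24: 5 × 294.7/1000 × 0.9537 = 1.40528
  25–29: 5 × 165.8/1000 × 0.9409 = 0.78001
  30–34: 5 × 63.5/1000 × 0.9240 = 0.29337
  35–39: 5 × 17.3/1000 × 0.9085 = 0.07859
  40–44: 5 × 1.5/1000 × 0.9009 = 0.00676
  45–49: 5 × 0.1/1000 × 0.8882 = 0.00044
Sum = 3.40729
NRR = 0.48544 × 3.40729 = 1.65403
With NRR above 1 the population is above replacement fertility.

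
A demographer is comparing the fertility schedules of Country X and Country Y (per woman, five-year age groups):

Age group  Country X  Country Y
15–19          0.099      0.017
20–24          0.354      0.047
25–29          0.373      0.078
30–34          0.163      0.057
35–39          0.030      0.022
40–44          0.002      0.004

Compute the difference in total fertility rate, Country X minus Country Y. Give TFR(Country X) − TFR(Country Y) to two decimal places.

Country X:
  Sum of ASFRs = 0.099 + 0.354 + 0.373 + 0.163 + 0.030 + 0.002 = 1.021
  TFR = 5 × 1.021 = 5.105
Country Y:
  Sum of ASFRs = 0.017 + 0.047 + 0.078 + 0.057 + 0.022 + 0.004 = 0.225
  TFR = 5 × 0.225 = 1.125
Difference = 5.105 − 1.125 = 3.98

3.98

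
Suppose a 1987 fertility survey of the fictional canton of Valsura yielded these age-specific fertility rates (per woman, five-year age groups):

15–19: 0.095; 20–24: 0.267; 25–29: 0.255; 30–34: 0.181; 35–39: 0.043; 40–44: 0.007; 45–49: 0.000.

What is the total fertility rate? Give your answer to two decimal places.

4.24

Sum of ASFRs = 0.095 + 0.267 + 0.255 + 0.181 + 0.043 + 0.007 + 0.000 = 0.848
TFR = 5 × 0.848 = 4.24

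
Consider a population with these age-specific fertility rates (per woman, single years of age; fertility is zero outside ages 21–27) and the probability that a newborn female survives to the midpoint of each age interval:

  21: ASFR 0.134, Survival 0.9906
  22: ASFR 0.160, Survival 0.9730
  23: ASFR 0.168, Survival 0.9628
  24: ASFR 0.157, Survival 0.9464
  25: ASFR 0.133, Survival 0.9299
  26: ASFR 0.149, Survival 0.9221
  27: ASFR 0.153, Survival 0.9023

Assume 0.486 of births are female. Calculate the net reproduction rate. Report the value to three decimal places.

0.485

Proportion female at birth = 0.486.
Survival-weighted fertility by age (1·fₓ·Sₓ):
  21: 1 × 0.134 × 0.9906 = 0.13274
  22: 1 × 0.160 × 0.9730 = 0.15568
  23: 1 × 0.168 × 0.9628 = 0.16175
  24: 1 × 0.157 × 0.9464 = 0.14858
  25: 1 × 0.133 × 0.9299 = 0.12368
  26: 1 × 0.149 × 0.9221 = 0.13739
  27: 1 × 0.153 × 0.9023 = 0.13805
Sum = 0.99787
NRR = 0.486 × 0.99787 = 0.48496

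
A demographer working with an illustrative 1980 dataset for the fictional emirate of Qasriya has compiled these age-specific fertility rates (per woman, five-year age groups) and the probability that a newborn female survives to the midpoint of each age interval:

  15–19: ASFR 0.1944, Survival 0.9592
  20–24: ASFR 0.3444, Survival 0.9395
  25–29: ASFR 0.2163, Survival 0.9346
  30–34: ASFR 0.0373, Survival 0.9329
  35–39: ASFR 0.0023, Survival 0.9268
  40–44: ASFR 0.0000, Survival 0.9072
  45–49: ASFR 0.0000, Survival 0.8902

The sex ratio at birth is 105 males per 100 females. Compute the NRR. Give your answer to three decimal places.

Proportion female at birth = 100 / (100 + 105) = 0.48780.
Weighting each age-specific rate by interval width and survival:
  15–19: 5 × 0.1944 × 0.9592 = 0.93234
  20–24: 5 × 0.3444 × 0.9395 = 1.61782
  25–29: 5 × 0.2163 × 0.9346 = 1.01077
  30–34: 5 × 0.0373 × 0.9329 = 0.17399
  35–39: 5 × 0.0023 × 0.9268 = 0.01066
  40–44: 5 × 0.0000 × 0.9072 = 0.00000
  45–49: 5 × 0.0000 × 0.8902 = 0.00000
Sum = 3.74558
NRR = 0.48780 × 3.74558 = 1.82709
NRR > 1, so each generation more than replaces itself.

1.827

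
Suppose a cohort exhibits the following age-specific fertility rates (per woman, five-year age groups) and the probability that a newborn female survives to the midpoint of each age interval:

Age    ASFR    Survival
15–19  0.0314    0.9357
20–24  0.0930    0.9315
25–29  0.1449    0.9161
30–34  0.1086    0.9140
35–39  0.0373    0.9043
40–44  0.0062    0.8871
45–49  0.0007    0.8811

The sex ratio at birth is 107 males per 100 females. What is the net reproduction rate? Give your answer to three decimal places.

Proportion female at birth = 100 / (100 + 107) = 0.48309.
Each age group contributes 5 × ASFR × survival:
  15–19: 5 × 0.0314 × 0.9357 = 0.14690
  20–24: 5 × 0.0930 × 0.9315 = 0.43315
  25–29: 5 × 0.1449 × 0.9161 = 0.66371
  30–34: 5 × 0.1086 × 0.9140 = 0.49630
  35–39: 5 × 0.0373 × 0.9043 = 0.16865
  40–44: 5 × 0.0062 × 0.8871 = 0.02750
  45–49: 5 × 0.0007 × 0.8811 = 0.00308
Sum = 1.93929
NRR = 0.48309 × 1.93929 = 0.93685
An NRR under 1 implies long-run decline under these rates.

0.937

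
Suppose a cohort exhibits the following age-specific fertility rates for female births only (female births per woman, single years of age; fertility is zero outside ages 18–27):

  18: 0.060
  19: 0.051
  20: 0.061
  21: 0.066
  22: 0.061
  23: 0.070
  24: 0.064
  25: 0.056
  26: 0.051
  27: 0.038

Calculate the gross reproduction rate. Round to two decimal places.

Sum of female ASFRs = 0.060 + 0.051 + 0.061 + 0.066 + 0.061 + 0.070 + 0.064 + 0.056 + 0.051 + 0.038 = 0.578
GRR = 0.578

0.58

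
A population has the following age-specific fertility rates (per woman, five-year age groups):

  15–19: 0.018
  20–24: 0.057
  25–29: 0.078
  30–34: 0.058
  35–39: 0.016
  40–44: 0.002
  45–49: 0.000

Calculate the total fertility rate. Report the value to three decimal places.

Sum of ASFRs = 0.018 + 0.057 + 0.078 + 0.058 + 0.016 + 0.002 + 0.000 = 0.229
TFR = 5 × 0.229 = 1.145

1.145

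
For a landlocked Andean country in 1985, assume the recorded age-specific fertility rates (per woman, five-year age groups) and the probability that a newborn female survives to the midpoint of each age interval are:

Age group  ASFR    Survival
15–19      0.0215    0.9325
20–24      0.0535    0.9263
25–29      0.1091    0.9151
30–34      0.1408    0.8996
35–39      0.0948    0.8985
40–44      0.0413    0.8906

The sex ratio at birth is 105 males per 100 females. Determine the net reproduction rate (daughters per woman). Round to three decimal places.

Proportion female at birth = 100 / (100 + 105) = 0.48780.
Weighting each age-specific rate by interval width and survival:
  15–19: 5 × 0.0215 × 0.9325 = 0.10024
  20–24: 5 × 0.0535 × 0.9263 = 0.24779
  25–29: 5 × 0.1091 × 0.9151 = 0.49919
  30–34: 5 × 0.1408 × 0.8996 = 0.63332
  35–39: 5 × 0.0948 × 0.8985 = 0.42589
  40–44: 5 × 0.0413 × 0.8906 = 0.18391
Sum = 2.09034
NRR = 0.48780 × 2.09034 = 1.01967

1.020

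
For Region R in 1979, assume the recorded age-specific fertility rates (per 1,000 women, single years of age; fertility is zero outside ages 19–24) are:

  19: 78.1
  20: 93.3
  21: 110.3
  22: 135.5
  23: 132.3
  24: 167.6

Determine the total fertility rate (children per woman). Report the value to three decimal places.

Sum of ASFRs = 78.1 + 93.3 + 110.3 + 135.5 + 132.3 + 167.6 = 717.1
TFR = 717.1 / 1000 = 0.7171

0.717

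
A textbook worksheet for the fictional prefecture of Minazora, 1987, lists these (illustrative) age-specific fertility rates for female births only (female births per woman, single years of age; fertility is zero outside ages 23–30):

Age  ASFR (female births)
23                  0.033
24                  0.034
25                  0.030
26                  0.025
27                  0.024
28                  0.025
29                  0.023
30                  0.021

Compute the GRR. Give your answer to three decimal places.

0.215

Sum of female ASFRs = 0.033 + 0.034 + 0.030 + 0.025 + 0.024 + 0.025 + 0.023 + 0.021 = 0.215
GRR = 0.215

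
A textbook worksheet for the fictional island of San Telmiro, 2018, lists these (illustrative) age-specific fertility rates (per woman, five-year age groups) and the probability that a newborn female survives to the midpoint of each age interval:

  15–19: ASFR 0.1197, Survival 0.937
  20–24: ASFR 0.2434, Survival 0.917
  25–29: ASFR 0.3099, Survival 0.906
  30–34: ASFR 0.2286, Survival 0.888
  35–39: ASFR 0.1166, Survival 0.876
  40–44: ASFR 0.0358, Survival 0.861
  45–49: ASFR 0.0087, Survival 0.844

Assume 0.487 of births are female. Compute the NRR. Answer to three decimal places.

2.336

Proportion female at birth = 0.487.
Survival-weighted fertility by age (5·fₓ·Sₓ):
  15–19: 5 × 0.1197 × 0.937 = 0.56079
  20–24: 5 × 0.2434 × 0.917 = 1.11599
  25–29: 5 × 0.3099 × 0.906 = 1.40385
  30–34: 5 × 0.2286 × 0.888 = 1.01498
  35–39: 5 × 0.1166 × 0.876 = 0.51071
  40–44: 5 × 0.0358 × 0.861 = 0.15412
  45–49: 5 × 0.0087 × 0.844 = 0.03671
Sum = 4.79715
NRR = 0.487 × 4.79715 = 2.33621
An NRR exceeding 1 indicates intrinsic growth under these rates.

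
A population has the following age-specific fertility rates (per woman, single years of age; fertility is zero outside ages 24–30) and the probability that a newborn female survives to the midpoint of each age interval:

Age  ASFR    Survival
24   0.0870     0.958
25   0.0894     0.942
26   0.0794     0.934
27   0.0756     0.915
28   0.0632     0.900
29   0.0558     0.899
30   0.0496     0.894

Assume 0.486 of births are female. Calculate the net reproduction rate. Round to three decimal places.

Proportion female at birth = 0.486.
Weighting each age-specific rate by interval width and survival:
  24: 1 × 0.0870 × 0.958 = 0.08335
  25: 1 × 0.0894 × 0.942 = 0.08421
  26: 1 × 0.0794 × 0.934 = 0.07416
  27: 1 × 0.0756 × 0.915 = 0.06917
  28: 1 × 0.0632 × 0.900 = 0.05688
  29: 1 × 0.0558 × 0.899 = 0.05016
  30: 1 × 0.0496 × 0.894 = 0.04434
Sum = 0.46227
NRR = 0.486 × 0.46227 = 0.22466
With NRR below 1 the population is below replacement fertility.

0.225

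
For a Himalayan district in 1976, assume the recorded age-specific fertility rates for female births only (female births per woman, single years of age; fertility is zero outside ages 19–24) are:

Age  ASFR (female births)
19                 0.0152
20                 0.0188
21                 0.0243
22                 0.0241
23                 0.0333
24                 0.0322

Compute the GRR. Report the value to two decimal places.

0.15

Sum of female ASFRs = 0.0152 + 0.0188 + 0.0243 + 0.0241 + 0.0333 + 0.0322 = 0.1479
GRR = 0.1479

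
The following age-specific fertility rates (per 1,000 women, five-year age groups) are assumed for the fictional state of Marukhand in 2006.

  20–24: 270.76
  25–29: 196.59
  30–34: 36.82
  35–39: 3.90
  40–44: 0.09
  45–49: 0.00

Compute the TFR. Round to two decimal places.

Sum of ASFRs = 270.76 + 196.59 + 36.82 + 3.90 + 0.09 + 0.00 = 508.16
TFR = 5 × 508.16 / 1000 = 2.5408

2.54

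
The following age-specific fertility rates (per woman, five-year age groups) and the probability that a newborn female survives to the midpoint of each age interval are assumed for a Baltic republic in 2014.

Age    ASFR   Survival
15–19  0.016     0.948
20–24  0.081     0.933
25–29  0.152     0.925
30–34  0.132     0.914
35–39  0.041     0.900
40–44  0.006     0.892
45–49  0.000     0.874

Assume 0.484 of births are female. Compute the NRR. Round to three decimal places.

0.954

Proportion female at birth = 0.484.
Weighting each age-specific rate by interval width and survival:
  15–19: 5 × 0.016 × 0.948 = 0.07584
  20–24: 5 × 0.081 × 0.933 = 0.37787
  25–29: 5 × 0.152 × 0.925 = 0.70300
  30–34: 5 × 0.132 × 0.914 = 0.60324
  35–39: 5 × 0.041 × 0.900 = 0.18450
  40–44: 5 × 0.006 × 0.892 = 0.02676
  45–49: 5 × 0.000 × 0.874 = 0.00000
Sum = 1.97121
NRR = 0.484 × 1.97121 = 0.95407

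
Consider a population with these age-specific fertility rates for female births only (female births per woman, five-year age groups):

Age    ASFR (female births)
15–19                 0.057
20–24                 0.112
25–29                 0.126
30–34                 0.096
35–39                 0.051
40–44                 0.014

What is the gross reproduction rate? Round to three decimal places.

2.280

Sum of female ASFRs = 0.057 + 0.112 + 0.126 + 0.096 + 0.051 + 0.014 = 0.456
GRR = 5 × 0.456 = 2.28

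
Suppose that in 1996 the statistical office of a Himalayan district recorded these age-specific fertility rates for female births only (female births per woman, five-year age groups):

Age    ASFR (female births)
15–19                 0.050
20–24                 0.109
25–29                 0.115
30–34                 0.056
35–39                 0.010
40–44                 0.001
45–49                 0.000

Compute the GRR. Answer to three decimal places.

Sum of female ASFRs = 0.050 + 0.109 + 0.115 + 0.056 + 0.010 + 0.001 + 0.000 = 0.341
GRR = 5 × 0.341 = 1.705

1.705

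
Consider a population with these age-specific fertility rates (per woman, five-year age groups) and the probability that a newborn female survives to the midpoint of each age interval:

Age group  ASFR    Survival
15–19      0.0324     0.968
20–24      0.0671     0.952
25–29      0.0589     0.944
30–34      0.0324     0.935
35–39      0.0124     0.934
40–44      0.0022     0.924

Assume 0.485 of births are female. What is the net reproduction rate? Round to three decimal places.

0.472

Proportion female at birth = 0.485.
Survival-weighted fertility by age (5·fₓ·Sₓ):
  15–19: 5 × 0.0324 × 0.968 = 0.15682
  20–24: 5 × 0.0671 × 0.952 = 0.31940
  25–29: 5 × 0.0589 × 0.944 = 0.27801
  30–34: 5 × 0.0324 × 0.935 = 0.15147
  35–39: 5 × 0.0124 × 0.934 = 0.05791
  40–44: 5 × 0.0022 × 0.924 = 0.01016
Sum = 0.97377
NRR = 0.485 × 0.97377 = 0.47228
An NRR under 1 implies long-run decline under these rates.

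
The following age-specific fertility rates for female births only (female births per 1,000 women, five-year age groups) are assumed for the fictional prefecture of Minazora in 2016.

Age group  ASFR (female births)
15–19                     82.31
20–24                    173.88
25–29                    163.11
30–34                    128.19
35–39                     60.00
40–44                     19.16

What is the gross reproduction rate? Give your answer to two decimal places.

Sum of female ASFRs = 82.31 + 173.88 + 163.11 + 128.19 + 60.00 + 19.16 = 626.65
GRR = 5 × 626.65 / 1000 = 3.13325

3.13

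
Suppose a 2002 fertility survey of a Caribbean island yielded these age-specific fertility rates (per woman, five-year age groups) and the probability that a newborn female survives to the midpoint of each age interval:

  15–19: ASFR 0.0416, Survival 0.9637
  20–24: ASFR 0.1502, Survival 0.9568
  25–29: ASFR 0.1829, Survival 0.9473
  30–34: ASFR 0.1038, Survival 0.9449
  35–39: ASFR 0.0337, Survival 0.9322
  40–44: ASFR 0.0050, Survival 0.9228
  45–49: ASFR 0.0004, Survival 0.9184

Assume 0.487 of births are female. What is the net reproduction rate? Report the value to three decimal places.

Proportion female at birth = 0.487.
Weighting each age-specific rate by interval width and survival:
  15–19: 5 × 0.0416 × 0.9637 = 0.20045
  20–24: 5 × 0.1502 × 0.9568 = 0.71856
  25–29: 5 × 0.1829 × 0.9473 = 0.86631
  30–34: 5 × 0.1038 × 0.9449 = 0.49040
  35–39: 5 × 0.0337 × 0.9322 = 0.15708
  40–44: 5 × 0.0050 × 0.9228 = 0.02307
  45–49: 5 × 0.0004 × 0.9184 = 0.00184
Sum = 2.45771
NRR = 0.487 × 2.45771 = 1.19690

1.197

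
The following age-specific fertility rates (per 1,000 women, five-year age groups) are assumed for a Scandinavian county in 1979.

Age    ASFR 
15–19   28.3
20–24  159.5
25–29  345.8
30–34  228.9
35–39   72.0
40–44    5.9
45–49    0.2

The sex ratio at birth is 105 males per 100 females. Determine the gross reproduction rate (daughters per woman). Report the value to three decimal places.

Proportion female at birth = 100 / (100 + 105) = 0.48780.
Sum of ASFRs = 28.3 + 159.5 + 345.8 + 228.9 + 72.0 + 5.9 + 0.2 = 840.6
TFR = 5 × 840.6 / 1000 = 4.203
GRR = 0.48780 × 4.203 = 2.05022

2.050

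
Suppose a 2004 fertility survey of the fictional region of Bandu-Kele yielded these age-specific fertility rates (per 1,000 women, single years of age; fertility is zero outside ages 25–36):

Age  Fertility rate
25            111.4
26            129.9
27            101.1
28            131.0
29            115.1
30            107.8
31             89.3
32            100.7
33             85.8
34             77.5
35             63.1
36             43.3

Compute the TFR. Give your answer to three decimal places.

1.156

Sum of ASFRs = 111.4 + 129.9 + 101.1 + 131.0 + 115.1 + 107.8 + 89.3 + 100.7 + 85.8 + 77.5 + 63.1 + 43.3 = 1156.0
TFR = 1156.0 / 1000 = 1.156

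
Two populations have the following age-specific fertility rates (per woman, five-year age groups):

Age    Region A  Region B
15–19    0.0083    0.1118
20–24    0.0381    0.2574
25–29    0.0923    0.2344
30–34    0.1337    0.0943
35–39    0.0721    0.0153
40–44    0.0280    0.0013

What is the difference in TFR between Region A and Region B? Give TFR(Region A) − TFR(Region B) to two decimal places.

Region A:
  Sum of ASFRs = 0.0083 + 0.0381 + 0.0923 + 0.1337 + 0.0721 + 0.0280 = 0.3725
  TFR = 5 × 0.3725 = 1.8625
Region B:
  Sum of ASFRs = 0.1118 + 0.2574 + 0.2344 + 0.0943 + 0.0153 + 0.0013 = 0.7145
  TFR = 5 × 0.7145 = 3.5725
Difference = 1.8625 − 3.5725 = -1.71

-1.71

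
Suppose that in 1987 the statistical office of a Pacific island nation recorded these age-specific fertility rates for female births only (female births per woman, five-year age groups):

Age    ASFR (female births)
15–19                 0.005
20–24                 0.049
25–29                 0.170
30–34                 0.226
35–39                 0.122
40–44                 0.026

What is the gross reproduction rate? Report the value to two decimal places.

2.99

Sum of female ASFRs = 0.005 + 0.049 + 0.170 + 0.226 + 0.122 + 0.026 = 0.598
GRR = 5 × 0.598 = 2.99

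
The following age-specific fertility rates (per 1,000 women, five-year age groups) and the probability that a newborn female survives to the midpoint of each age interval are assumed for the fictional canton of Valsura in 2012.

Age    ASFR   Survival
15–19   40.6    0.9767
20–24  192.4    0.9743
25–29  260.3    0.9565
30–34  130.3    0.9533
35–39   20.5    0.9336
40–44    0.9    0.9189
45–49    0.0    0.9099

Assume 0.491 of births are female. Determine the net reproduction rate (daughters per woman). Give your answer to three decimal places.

1.523

Proportion female at birth = 0.491.
Weighting each age-specific rate by interval width and survival:
  15–19: 5 × 40.6/1000 × 0.9767 = 0.19827
  20–24: 5 × 192.4/1000 × 0.9743 = 0.93728
  25–29: 5 × 260.3/1000 × 0.9565 = 1.24488
  30–34: 5 × 130.3/1000 × 0.9533 = 0.62107
  35–39: 5 × 20.5/1000 × 0.9336 = 0.09569
  40–44: 5 × 0.9/1000 × 0.9189 = 0.00414
  45–49: 5 × 0.0/1000 × 0.9099 = 0.00000
Sum = 3.10133
NRR = 0.491 × 3.10133 = 1.52275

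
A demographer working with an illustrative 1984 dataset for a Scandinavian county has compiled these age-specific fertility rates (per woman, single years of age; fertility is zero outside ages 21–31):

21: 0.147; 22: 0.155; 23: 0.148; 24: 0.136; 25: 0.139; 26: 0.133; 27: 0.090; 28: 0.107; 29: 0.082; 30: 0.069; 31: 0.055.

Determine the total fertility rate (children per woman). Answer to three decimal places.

Sum of ASFRs = 0.147 + 0.155 + 0.148 + 0.136 + 0.139 + 0.133 + 0.090 + 0.107 + 0.082 + 0.069 + 0.055 = 1.261
TFR = 1.261

1.261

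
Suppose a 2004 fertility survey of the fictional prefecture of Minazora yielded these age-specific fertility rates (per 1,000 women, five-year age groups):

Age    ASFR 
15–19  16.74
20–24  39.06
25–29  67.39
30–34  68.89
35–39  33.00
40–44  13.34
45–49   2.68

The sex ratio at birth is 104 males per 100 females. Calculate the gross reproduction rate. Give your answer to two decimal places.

0.59

Proportion female at birth = 100 / (100 + 104) = 0.49020.
Sum of ASFRs = 16.74 + 39.06 + 67.39 + 68.89 + 33.00 + 13.34 + 2.68 = 241.10
TFR = 5 × 241.10 / 1000 = 1.2055
GRR = 0.49020 × 1.2055 = 0.59094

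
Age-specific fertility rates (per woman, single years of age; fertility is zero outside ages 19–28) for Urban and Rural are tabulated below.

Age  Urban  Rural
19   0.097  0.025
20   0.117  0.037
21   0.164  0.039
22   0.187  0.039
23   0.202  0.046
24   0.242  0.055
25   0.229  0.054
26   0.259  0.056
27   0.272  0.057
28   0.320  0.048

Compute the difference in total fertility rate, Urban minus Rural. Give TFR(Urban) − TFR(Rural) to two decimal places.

1.63

Urban:
  Sum of ASFRs = 0.097 + 0.117 + 0.164 + 0.187 + 0.202 + 0.242 + 0.229 + 0.259 + 0.272 + 0.320 = 2.089
  TFR = 2.089
Rural:
  Sum of ASFRs = 0.025 + 0.037 + 0.039 + 0.039 + 0.046 + 0.055 + 0.054 + 0.056 + 0.057 + 0.048 = 0.456
  TFR = 0.456
Difference = 2.089 − 0.456 = 1.633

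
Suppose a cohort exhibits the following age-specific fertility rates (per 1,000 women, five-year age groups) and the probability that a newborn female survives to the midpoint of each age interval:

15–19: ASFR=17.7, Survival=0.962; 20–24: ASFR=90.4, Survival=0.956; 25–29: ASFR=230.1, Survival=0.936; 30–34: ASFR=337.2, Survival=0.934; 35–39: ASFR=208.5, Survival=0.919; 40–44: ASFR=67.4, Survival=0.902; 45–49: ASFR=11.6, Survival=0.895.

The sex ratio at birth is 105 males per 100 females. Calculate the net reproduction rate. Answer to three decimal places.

2.187

Proportion female at birth = 100 / (100 + 105) = 0.48780.
Weighting each age-specific rate by interval width and survival:
  15–19: 5 × 17.7/1000 × 0.962 = 0.08514
  20–24: 5 × 90.4/1000 × 0.956 = 0.43211
  25–29: 5 × 230.1/1000 × 0.936 = 1.07687
  30–34: 5 × 337.2/1000 × 0.934 = 1.57472
  35–39: 5 × 208.5/1000 × 0.919 = 0.95806
  40–44: 5 × 67.4/1000 × 0.902 = 0.30397
  45–49: 5 × 11.6/1000 × 0.895 = 0.05191
Sum = 4.48278
NRR = 0.48780 × 4.48278 = 2.18670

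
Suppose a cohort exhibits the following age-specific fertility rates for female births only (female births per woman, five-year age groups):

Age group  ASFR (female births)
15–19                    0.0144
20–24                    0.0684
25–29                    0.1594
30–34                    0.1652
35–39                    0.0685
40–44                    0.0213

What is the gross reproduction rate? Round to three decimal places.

Sum of female ASFRs = 0.0144 + 0.0684 + 0.1594 + 0.1652 + 0.0685 + 0.0213 = 0.4972
GRR = 5 × 0.4972 = 2.486

2.486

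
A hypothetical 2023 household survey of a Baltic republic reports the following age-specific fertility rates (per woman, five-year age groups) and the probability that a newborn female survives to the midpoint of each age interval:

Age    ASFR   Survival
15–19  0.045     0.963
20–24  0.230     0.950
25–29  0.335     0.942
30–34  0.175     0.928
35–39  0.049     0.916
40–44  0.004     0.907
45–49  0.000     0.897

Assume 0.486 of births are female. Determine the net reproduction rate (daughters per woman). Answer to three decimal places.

Proportion female at birth = 0.486.
Weighting each age-specific rate by interval width and survival:
  15–19: 5 × 0.045 × 0.963 = 0.21668
  20–24: 5 × 0.230 × 0.950 = 1.09250
  25–29: 5 × 0.335 × 0.942 = 1.57785
  30–34: 5 × 0.175 × 0.928 = 0.81200
  35–39: 5 × 0.049 × 0.916 = 0.22442
  40–44: 5 × 0.004 × 0.907 = 0.01814
  45–49: 5 × 0.000 × 0.897 = 0.00000
Sum = 3.94159
NRR = 0.486 × 3.94159 = 1.91561
With NRR above 1 the population is above replacement fertility.

1.916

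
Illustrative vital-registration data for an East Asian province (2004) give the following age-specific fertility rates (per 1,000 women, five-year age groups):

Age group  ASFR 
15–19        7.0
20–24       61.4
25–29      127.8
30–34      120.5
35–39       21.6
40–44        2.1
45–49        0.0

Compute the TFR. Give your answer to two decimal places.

Sum of ASFRs = 7.0 + 61.4 + 127.8 + 120.5 + 21.6 + 2.1 + 0.0 = 340.4
TFR = 5 × 340.4 / 1000 = 1.702

1.70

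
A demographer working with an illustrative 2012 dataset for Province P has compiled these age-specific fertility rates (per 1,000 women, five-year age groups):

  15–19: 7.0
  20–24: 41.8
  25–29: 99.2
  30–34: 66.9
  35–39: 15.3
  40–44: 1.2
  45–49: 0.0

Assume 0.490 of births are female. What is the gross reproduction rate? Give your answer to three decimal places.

Proportion female at birth = 0.490.
Sum of ASFRs = 7.0 + 41.8 + 99.2 + 66.9 + 15.3 + 1.2 + 0.0 = 231.4
TFR = 5 × 231.4 / 1000 = 1.157
GRR = 0.490 × 1.157 = 0.56693

0.567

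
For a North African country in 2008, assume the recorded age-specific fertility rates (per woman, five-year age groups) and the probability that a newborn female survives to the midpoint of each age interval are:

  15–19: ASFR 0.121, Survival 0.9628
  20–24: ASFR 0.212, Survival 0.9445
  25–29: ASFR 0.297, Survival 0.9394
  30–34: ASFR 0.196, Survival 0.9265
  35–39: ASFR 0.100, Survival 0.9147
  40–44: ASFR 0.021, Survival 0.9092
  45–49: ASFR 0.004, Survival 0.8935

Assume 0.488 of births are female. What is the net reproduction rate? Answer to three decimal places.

2.175

Proportion female at birth = 0.488.
Weighting each age-specific rate by interval width and survival:
  15–19: 5 × 0.121 × 0.9628 = 0.58249
  20–24: 5 × 0.212 × 0.9445 = 1.00117
  25–29: 5 × 0.297 × 0.9394 = 1.39501
  30–34: 5 × 0.196 × 0.9265 = 0.90797
  35–39: 5 × 0.100 × 0.9147 = 0.45735
  40–44: 5 × 0.021 × 0.9092 = 0.09547
  45–49: 5 × 0.004 × 0.8935 = 0.01787
Sum = 4.45733
NRR = 0.488 × 4.45733 = 2.17518
An NRR exceeding 1 indicates intrinsic growth under these rates.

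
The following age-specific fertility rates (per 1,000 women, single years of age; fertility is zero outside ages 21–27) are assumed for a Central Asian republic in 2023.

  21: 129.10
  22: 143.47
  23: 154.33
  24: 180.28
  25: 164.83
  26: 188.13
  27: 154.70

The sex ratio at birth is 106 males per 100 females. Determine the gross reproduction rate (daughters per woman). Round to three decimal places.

0.541

Proportion female at birth = 100 / (100 + 106) = 0.48544.
Sum of ASFRs = 129.10 + 143.47 + 154.33 + 180.28 + 164.83 + 188.13 + 154.70 = 1114.84
TFR = 1114.84 / 1000 = 1.11484
GRR = 0.48544 × 1.11484 = 0.54119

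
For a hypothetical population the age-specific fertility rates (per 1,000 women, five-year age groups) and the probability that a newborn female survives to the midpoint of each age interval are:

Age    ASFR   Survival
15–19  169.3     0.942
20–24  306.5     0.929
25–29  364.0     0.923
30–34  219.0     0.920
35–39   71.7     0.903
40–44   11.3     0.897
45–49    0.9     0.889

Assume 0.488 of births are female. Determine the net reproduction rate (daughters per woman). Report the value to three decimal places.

2.580

Proportion female at birth = 0.488.
Each age group contributes 5 × ASFR × survival:
  15–19: 5 × 169.3/1000 × 0.942 = 0.79740
  20–24: 5 × 306.5/1000 × 0.929 = 1.42369
  25–29: 5 × 364.0/1000 × 0.923 = 1.67986
  30–34: 5 × 219.0/1000 × 0.920 = 1.00740
  35–39: 5 × 71.7/1000 × 0.903 = 0.32373
  40–44: 5 × 11.3/1000 × 0.897 = 0.05068
  45–49: 5 × 0.9/1000 × 0.889 = 0.00400
Sum = 5.28676
NRR = 0.488 × 5.28676 = 2.57994
An NRR exceeding 1 indicates intrinsic growth under these rates.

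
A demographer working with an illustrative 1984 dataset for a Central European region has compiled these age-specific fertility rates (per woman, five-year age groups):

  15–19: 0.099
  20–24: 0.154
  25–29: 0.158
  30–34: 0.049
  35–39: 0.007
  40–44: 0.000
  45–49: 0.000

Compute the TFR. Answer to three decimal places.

Sum of ASFRs = 0.099 + 0.154 + 0.158 + 0.049 + 0.007 + 0.000 + 0.000 = 0.467
TFR = 5 × 0.467 = 2.335

2.335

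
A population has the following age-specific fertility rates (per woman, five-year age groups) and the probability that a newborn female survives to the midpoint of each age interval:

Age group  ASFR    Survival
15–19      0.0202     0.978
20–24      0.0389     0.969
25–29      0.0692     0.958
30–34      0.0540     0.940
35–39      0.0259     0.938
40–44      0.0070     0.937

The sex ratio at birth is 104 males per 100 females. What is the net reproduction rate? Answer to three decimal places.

0.503

Proportion female at birth = 100 / (100 + 104) = 0.49020.
Per-age-group product (5 × ASFR × survival probability):
  15–19: 5 × 0.0202 × 0.978 = 0.09878
  20–24: 5 × 0.0389 × 0.969 = 0.18847
  25–29: 5 × 0.0692 × 0.958 = 0.33147
  30–34: 5 × 0.0540 × 0.940 = 0.25380
  35–39: 5 × 0.0259 × 0.938 = 0.12147
  40–44: 5 × 0.0070 × 0.937 = 0.03280
Sum = 1.02679
NRR = 0.49020 × 1.02679 = 0.50333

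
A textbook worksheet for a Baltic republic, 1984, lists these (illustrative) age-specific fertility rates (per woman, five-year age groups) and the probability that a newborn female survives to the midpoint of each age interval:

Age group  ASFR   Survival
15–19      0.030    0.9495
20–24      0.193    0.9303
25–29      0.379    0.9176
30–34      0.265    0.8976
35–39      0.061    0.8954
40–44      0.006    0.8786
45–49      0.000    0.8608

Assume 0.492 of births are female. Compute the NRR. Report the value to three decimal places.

2.100

Proportion female at birth = 0.492.
Per-age-group product (5 × ASFR × survival probability):
  15–19: 5 × 0.030 × 0.9495 = 0.14243
  20–24: 5 × 0.193 × 0.9303 = 0.89774
  25–29: 5 × 0.379 × 0.9176 = 1.73885
  30–34: 5 × 0.265 × 0.8976 = 1.18932
  35–39: 5 × 0.061 × 0.8954 = 0.27310
  40–44: 5 × 0.006 × 0.8786 = 0.02636
  45–49: 5 × 0.000 × 0.8608 = 0.00000
Sum = 4.26780
NRR = 0.492 × 4.26780 = 2.09976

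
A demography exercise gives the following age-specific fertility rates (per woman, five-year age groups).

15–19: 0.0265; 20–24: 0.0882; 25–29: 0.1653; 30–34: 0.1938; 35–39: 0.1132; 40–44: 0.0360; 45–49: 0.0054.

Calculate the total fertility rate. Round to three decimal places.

Sum of ASFRs = 0.0265 + 0.0882 + 0.1653 + 0.1938 + 0.1132 + 0.0360 + 0.0054 = 0.6284
TFR = 5 × 0.6284 = 3.142

3.142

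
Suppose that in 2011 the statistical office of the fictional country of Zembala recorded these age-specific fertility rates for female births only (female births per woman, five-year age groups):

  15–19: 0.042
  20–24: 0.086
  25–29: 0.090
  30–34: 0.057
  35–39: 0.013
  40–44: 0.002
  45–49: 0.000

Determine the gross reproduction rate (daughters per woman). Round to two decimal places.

1.45

Sum of female ASFRs = 0.042 + 0.086 + 0.090 + 0.057 + 0.013 + 0.002 + 0.000 = 0.290
GRR = 5 × 0.290 = 1.45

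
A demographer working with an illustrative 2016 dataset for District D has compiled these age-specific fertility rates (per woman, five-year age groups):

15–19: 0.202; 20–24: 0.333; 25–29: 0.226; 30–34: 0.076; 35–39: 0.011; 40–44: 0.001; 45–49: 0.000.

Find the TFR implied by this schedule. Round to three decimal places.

4.245

Sum of ASFRs = 0.202 + 0.333 + 0.226 + 0.076 + 0.011 + 0.001 + 0.000 = 0.849
TFR = 5 × 0.849 = 4.245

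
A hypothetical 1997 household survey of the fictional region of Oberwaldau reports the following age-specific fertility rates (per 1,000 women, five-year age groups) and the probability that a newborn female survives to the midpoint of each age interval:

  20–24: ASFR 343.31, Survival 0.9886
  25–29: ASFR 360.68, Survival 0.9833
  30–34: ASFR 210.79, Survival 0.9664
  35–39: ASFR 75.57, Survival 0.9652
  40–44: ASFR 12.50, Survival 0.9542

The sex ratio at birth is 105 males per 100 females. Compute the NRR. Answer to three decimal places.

Proportion female at birth = 100 / (100 + 105) = 0.48780.
Each age group contributes 5 × ASFR × survival:
  20–24: 5 × 343.31/1000 × 0.9886 = 1.69698
  25–29: 5 × 360.68/1000 × 0.9833 = 1.77328
  30–34: 5 × 210.79/1000 × 0.9664 = 1.01854
  35–39: 5 × 75.57/1000 × 0.9652 = 0.36470
  40–44: 5 × 12.50/1000 × 0.9542 = 0.05964
Sum = 4.91314
NRR = 0.48780 × 4.91314 = 2.39663

2.397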